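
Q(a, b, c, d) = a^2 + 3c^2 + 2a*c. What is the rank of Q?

Write A = [[1, 0, 1, 0], [0, 0, 0, 0], [1, 0, 3, 0], [0, 0, 0, 0]].
Row-reducing A symmetrically gives the diagonal entries 1, 0, 2, 0.
That gives 2 positive, 2 zero pivots.
The rank is the number of nonzero pivots: 2.

2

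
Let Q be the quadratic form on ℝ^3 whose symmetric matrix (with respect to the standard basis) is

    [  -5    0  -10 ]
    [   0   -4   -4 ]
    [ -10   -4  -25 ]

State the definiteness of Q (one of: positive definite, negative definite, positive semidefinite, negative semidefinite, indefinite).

negative definite

Leading principal minors: Δ_1 = -5, Δ_2 = 20, Δ_3 = -20.
The signs alternate starting with Δ_1 < 0, so by Sylvester's criterion Q is negative definite.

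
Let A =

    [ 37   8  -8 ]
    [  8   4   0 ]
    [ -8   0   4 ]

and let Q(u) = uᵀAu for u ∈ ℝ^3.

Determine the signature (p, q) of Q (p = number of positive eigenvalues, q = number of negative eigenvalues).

(3, 0)

Congruent diagonalization of A (simultaneous row and column reduction) yields pivots 37, 84/37, 20/21.
So there are 3 positive pivots.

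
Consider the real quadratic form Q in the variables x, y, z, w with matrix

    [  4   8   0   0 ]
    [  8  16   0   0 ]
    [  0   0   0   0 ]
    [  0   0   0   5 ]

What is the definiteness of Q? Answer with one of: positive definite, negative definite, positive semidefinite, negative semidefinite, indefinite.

positive semidefinite

Congruent diagonalization of A (simultaneous row and column reduction) yields pivots 4, 0, 0, 5.
That gives 2 positive, 2 zero pivots.
Hence Q is positive semidefinite.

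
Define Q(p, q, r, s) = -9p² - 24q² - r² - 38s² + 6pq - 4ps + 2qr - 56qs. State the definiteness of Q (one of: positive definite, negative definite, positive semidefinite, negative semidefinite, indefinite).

negative definite

The symmetric matrix of Q is A = [[-9, 3, 0, -2], [3, -24, 1, -28], [0, 1, -1, 0], [-2, -28, 0, -38]].
Leading principal minors: Δ_1 = -9, Δ_2 = 207, Δ_3 = -198, Δ_4 = 40.
The signs alternate starting with Δ_1 < 0, so by Sylvester's criterion Q is negative definite.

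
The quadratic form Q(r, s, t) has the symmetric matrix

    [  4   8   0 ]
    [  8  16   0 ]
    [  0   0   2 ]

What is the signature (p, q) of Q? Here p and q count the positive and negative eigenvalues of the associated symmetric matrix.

(2, 0)

Row-reducing A symmetrically gives the diagonal entries 4, 0, 2.
That gives 2 positive, 1 zero pivots.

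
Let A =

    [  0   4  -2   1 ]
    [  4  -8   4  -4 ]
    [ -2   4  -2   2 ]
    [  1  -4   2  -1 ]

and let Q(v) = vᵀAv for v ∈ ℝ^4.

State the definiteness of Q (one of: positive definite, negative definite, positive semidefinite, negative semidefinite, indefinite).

A is congruent to a diagonal matrix with 2 positive, 1 negative and 1 zero entries, so Q is indefinite.

indefinite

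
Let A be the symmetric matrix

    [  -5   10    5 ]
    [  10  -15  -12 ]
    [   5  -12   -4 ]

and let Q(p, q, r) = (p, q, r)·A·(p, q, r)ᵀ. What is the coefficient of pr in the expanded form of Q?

The coefficient of pr is A[1,3] + A[3,1] = 2·5 = 10.

10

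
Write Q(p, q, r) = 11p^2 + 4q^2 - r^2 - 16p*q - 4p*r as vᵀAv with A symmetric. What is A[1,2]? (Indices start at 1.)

-8

The coefficient of p·q in Q is -16. For a symmetric A this equals A[1,2] + A[2,1] = 2·A[1,2].
So A[1,2] = -16/2 = -8.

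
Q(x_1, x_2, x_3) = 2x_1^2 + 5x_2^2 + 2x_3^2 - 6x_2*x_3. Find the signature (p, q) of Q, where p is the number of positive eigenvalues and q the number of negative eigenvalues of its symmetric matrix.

The associated matrix is A = [[2, 0, 0], [0, 5, -3], [0, -3, 2]].
Row-reducing A symmetrically gives the diagonal entries 2, 5, 1/5.
Counting signs: 3 positive.

(3, 0)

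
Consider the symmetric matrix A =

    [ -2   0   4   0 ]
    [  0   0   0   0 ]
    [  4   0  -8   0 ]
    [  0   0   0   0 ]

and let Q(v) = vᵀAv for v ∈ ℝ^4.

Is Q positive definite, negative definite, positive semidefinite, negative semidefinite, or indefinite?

Applying the same elementary operations to the rows and columns of A produces a congruent diagonal matrix with entries -2, 0, 0, 0.
Counting signs: 1 negative, 3 zero.
Hence Q is negative semidefinite.

negative semidefinite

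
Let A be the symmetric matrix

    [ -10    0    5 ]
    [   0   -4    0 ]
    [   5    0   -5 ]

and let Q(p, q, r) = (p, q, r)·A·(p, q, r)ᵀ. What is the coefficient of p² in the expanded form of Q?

The coefficient of p² is the diagonal entry A[1,1] = -10.

-10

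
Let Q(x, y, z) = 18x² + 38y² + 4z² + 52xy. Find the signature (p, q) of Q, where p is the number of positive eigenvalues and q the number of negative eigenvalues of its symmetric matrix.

(3, 0)

The symmetric matrix is A = [[18, 26, 0], [26, 38, 0], [0, 0, 4]].
Applying the same elementary operations to the rows and columns of A produces a congruent diagonal matrix with entries 18, 4/9, 4.
Counting signs: 3 positive.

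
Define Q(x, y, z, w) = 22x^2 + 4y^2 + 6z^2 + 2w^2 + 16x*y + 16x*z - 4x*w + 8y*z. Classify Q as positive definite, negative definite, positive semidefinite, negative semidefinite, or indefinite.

positive definite

The symmetric matrix of Q is A = [[22, 8, 8, -2], [8, 4, 4, 0], [8, 4, 6, 0], [-2, 0, 0, 2]].
Leading principal minors: Δ_1 = 22, Δ_2 = 24, Δ_3 = 48, Δ_4 = 64.
All leading principal minors are positive, so by Sylvester's criterion Q is positive definite.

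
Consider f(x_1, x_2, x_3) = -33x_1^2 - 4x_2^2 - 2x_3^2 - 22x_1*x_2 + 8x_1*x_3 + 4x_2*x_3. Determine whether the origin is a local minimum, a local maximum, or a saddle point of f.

The Hessian at the origin is H = [[-66, -22, 8], [-22, -8, 4], [8, 4, -4]].
Applying the same elementary operations to the rows and columns of H produces a congruent diagonal matrix with entries -66, -2/3, -4/11.
So there are 3 negative pivots.
H is negative definite, so the origin is a strict local maximum.

local maximum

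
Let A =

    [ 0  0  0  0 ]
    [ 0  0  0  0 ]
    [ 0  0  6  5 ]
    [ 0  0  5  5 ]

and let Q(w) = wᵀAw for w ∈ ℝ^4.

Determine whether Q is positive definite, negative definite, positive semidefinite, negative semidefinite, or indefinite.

Symmetric row and column elimination reduces A to a congruent diagonal form with pivots 0, 0, 6, 5/6.
Counting signs: 2 positive, 2 zero.
Hence Q is positive semidefinite.

positive semidefinite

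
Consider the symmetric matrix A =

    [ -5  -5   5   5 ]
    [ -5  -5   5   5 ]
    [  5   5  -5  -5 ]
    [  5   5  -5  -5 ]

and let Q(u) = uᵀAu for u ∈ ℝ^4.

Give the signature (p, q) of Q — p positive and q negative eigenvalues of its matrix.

Row-reducing A symmetrically gives the diagonal entries -5, 0, 0, 0.
So there are 1 negative, 3 zero pivots.

(0, 1)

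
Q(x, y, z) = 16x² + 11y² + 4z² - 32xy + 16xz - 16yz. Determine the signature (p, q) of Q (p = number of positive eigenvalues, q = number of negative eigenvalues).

(1, 1)

The symmetric matrix is A = [[16, -16, 8], [-16, 11, -8], [8, -8, 4]].
Row-reducing A symmetrically gives the diagonal entries 16, -5, 0.
Counting signs: 1 positive, 1 negative, 1 zero.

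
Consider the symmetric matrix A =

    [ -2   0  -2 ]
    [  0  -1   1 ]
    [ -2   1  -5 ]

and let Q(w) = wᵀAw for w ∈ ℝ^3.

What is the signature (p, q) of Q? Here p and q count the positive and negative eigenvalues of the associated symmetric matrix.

(0, 3)

Applying the same elementary operations to the rows and columns of A produces a congruent diagonal matrix with entries -2, -1, -2.
Counting signs: 3 negative.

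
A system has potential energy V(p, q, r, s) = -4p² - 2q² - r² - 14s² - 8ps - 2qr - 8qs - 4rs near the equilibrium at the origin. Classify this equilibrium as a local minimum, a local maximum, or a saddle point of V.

The Hessian at the origin is H = [[-8, 0, 0, -8], [0, -4, -2, -8], [0, -2, -2, -4], [-8, -8, -4, -28]].
Applying the same elementary operations to the rows and columns of H produces a congruent diagonal matrix with entries -8, -4, -1, -4.
Counting signs: 4 negative.
H is negative definite, so the origin is a strict local maximum.

local maximum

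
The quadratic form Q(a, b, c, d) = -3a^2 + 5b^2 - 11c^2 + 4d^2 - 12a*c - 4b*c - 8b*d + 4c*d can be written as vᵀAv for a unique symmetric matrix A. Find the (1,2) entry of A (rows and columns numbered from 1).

The coefficient of a·b in Q is 0. For a symmetric A this equals A[1,2] + A[2,1] = 2·A[1,2].
So A[1,2] = 0/2 = 0.

0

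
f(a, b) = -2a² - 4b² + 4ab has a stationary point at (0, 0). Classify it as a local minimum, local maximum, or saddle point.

local maximum

The Hessian at the origin is H = [[-4, 4], [4, -8]].
det H = -4·-8 − (4)² = 16 > 0 and H[1,1] = -4 < 0, so H is negative definite.
Therefore the origin is a local maximum.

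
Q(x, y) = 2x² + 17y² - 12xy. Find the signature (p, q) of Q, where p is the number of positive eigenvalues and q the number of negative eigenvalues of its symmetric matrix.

(1, 1)

Write A = [[2, -6], [-6, 17]].
Applying the same elementary operations to the rows and columns of A produces a congruent diagonal matrix with entries 2, -1.
So there are 1 positive, 1 negative pivots.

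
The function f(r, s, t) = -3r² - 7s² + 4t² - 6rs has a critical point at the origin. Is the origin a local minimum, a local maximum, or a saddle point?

The Hessian at the origin is H = [[-6, -6, 0], [-6, -14, 0], [0, 0, 8]].
Congruent diagonalization of H (simultaneous row and column reduction) yields pivots -6, -8, 8.
So there are 1 positive, 2 negative pivots.
H is indefinite, so the origin is a saddle point.

saddle point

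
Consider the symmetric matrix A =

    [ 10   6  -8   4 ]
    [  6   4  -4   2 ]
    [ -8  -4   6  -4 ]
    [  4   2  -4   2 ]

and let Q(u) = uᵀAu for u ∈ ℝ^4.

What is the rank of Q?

3

Symmetric row and column elimination reduces A to a congruent diagonal form with pivots 10, 2/5, -2, 0.
That gives 2 positive, 1 negative, 1 zero pivots.
The rank is the number of nonzero pivots: 3.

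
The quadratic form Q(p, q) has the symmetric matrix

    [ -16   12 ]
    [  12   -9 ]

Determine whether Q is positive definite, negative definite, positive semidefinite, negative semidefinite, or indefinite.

negative semidefinite

Applying the same elementary operations to the rows and columns of A produces a congruent diagonal matrix with entries -16, 0.
So there are 1 negative, 1 zero pivots.
Hence Q is negative semidefinite.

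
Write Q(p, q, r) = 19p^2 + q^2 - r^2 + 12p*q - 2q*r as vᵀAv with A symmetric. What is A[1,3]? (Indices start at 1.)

The coefficient of p·r in Q is 0. For a symmetric A this equals A[1,3] + A[3,1] = 2·A[1,3].
So A[1,3] = 0/2 = 0.

0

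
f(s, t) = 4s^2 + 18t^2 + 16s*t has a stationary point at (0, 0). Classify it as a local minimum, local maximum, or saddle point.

The Hessian at the origin is H = [[8, 16], [16, 36]].
det H = 8·36 − (16)² = 32 > 0 and H[1,1] = 8 > 0, so H is positive definite.
Therefore the origin is a local minimum.

local minimum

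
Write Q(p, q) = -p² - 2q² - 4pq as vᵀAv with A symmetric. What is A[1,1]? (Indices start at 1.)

-1

The coefficient of p² in Q is -1, and that is exactly A[1,1].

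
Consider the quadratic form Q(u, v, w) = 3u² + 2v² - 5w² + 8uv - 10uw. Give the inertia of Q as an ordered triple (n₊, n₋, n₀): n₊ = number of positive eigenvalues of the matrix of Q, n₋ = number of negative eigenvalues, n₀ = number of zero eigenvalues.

Write A = [[3, 4, -5], [4, 2, 0], [-5, 0, -5]].
Applying the same elementary operations to the rows and columns of A produces a congruent diagonal matrix with entries 3, -10/3, 0.
That gives 1 positive, 1 negative, 1 zero pivots.

(1, 1, 1)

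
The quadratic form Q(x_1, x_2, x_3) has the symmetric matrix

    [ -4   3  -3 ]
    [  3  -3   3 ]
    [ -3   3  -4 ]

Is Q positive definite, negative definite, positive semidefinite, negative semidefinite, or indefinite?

Leading principal minors: Δ_1 = -4, Δ_2 = 3, Δ_3 = -3.
The signs alternate starting with Δ_1 < 0, so by Sylvester's criterion Q is negative definite.

negative definite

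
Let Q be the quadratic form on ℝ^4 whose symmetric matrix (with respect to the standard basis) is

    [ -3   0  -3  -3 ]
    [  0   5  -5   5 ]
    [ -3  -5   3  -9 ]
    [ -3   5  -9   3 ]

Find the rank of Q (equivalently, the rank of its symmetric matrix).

Congruent diagonalization of A (simultaneous row and column reduction) yields pivots -3, 5, 1, 0.
So there are 2 positive, 1 negative, 1 zero pivots.
The rank is the number of nonzero pivots: 3.

3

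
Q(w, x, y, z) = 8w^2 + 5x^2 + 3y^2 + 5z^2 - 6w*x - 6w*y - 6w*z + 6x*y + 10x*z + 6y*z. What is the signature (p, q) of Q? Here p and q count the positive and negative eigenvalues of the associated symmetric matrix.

Write A = [[8, -3, -3, -3], [-3, 5, 3, 5], [-3, 3, 3, 3], [-3, 5, 3, 5]].
Row-reducing A symmetrically gives the diagonal entries 8, 31/8, 30/31, 0.
Counting signs: 3 positive, 1 zero.

(3, 0)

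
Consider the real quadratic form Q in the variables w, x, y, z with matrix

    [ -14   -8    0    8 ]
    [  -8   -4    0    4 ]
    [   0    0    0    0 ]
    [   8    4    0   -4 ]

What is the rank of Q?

2

Row-reducing A symmetrically gives the diagonal entries -14, 4/7, 0, 0.
Counting signs: 1 positive, 1 negative, 2 zero.
The rank is the number of nonzero pivots: 2.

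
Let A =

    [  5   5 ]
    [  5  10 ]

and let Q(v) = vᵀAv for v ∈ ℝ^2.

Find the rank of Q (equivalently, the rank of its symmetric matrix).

2

Applying the same elementary operations to the rows and columns of A produces a congruent diagonal matrix with entries 5, 5.
Counting signs: 2 positive.
The rank is the number of nonzero pivots: 2.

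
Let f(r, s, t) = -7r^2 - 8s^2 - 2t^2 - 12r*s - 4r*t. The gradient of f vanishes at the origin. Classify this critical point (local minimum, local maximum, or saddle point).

The Hessian at the origin is H = [[-14, -12, -4], [-12, -16, 0], [-4, 0, -4]].
An LDLᵀ factorisation of H has diagonal entries -14, -40/7, -4/5.
Counting signs: 3 negative.
H is negative definite, so the origin is a strict local maximum.

local maximum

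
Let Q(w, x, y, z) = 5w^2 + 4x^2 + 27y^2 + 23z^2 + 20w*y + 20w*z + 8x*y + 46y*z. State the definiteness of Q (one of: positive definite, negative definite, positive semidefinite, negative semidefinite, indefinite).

positive semidefinite

The associated matrix is A = [[5, 0, 10, 10], [0, 4, 4, 0], [10, 4, 27, 23], [10, 0, 23, 23]].
Row-reducing A symmetrically gives the diagonal entries 5, 4, 3, 0.
So there are 3 positive, 1 zero pivots.
Hence Q is positive semidefinite.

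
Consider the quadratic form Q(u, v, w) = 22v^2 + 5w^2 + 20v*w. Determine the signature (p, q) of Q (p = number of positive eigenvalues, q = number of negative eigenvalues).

Write A = [[0, 0, 0], [0, 22, 10], [0, 10, 5]].
Congruent diagonalization of A (simultaneous row and column reduction) yields pivots 0, 22, 5/11.
That gives 2 positive, 1 zero pivots.

(2, 0)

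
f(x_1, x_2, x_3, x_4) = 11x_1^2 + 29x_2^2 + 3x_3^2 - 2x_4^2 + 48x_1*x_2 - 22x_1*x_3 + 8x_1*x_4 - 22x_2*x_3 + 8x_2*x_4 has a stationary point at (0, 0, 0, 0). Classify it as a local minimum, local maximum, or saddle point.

The Hessian at the origin is H = [[22, 48, -22, 8], [48, 58, -22, 8], [-22, -22, 6, 0], [8, 8, 0, -4]].
Applying the same elementary operations to the rows and columns of H produces a congruent diagonal matrix with entries 22, -514/11, -394/257, -20/197.
So there are 1 positive, 3 negative pivots.
H is indefinite, so the origin is a saddle point.

saddle point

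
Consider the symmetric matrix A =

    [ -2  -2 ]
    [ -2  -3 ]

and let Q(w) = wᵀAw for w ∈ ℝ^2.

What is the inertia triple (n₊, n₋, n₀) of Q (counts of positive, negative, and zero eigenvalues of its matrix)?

(0, 2, 0)

Symmetric row and column elimination reduces A to a congruent diagonal form with pivots -2, -1.
So there are 2 negative pivots.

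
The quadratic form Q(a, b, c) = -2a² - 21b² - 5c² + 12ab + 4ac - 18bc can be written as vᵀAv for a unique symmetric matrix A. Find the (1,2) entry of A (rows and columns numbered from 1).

The coefficient of a·b in Q is 12. For a symmetric A this equals A[1,2] + A[2,1] = 2·A[1,2].
So A[1,2] = 12/2 = 6.

6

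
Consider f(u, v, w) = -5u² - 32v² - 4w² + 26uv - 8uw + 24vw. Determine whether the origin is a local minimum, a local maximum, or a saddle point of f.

saddle point

The Hessian at the origin is H = [[-10, 26, -8], [26, -64, 24], [-8, 24, -8]].
Applying the same elementary operations to the rows and columns of H produces a congruent diagonal matrix with entries -10, 18/5, -40/9.
Counting signs: 1 positive, 2 negative.
H is indefinite, so the origin is a saddle point.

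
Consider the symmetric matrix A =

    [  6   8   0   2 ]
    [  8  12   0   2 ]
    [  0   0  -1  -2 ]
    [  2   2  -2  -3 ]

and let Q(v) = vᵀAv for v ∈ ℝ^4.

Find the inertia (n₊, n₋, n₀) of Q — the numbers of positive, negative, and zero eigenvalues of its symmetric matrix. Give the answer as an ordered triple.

(2, 1, 1)

Row-reducing A symmetrically gives the diagonal entries 6, 4/3, -1, 0.
Counting signs: 2 positive, 1 negative, 1 zero.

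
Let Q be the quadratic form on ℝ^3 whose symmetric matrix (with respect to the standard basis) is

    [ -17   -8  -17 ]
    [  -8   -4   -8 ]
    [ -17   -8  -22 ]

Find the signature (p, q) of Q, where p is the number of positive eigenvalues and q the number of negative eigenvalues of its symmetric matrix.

(0, 3)

Row-reducing A symmetrically gives the diagonal entries -17, -4/17, -5.
So there are 3 negative pivots.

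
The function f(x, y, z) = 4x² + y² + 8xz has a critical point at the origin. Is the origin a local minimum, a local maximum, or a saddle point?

saddle point

The Hessian at the origin is H = [[8, 0, 8], [0, 2, 0], [8, 0, 0]].
Row-reducing H symmetrically gives the diagonal entries 8, 2, -8.
So there are 2 positive, 1 negative pivots.
H is indefinite, so the origin is a saddle point.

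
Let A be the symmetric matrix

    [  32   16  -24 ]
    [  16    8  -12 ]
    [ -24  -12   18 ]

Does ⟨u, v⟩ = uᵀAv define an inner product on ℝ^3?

no

Symmetric row and column elimination reduces A to a congruent diagonal form with pivots 32, 0, 0.
So there are 1 positive, 2 zero pivots.
Hence Q is positive semidefinite.
⟨·,·⟩ is an inner product exactly when A is positive definite.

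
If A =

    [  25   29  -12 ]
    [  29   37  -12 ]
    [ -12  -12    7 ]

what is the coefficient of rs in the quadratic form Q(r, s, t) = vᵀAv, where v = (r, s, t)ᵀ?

58

The coefficient of rs is A[1,2] + A[2,1] = 2·29 = 58.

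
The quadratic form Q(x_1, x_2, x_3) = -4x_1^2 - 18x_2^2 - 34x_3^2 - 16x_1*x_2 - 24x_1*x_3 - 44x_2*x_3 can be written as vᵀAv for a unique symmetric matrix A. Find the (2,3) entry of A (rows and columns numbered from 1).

-22

The coefficient of x_2·x_3 in Q is -44. For a symmetric A this equals A[2,3] + A[3,2] = 2·A[2,3].
So A[2,3] = -44/2 = -22.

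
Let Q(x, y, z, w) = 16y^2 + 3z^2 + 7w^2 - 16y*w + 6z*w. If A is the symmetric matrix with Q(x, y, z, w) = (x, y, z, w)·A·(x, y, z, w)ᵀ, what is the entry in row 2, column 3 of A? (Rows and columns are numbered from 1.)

0

The coefficient of y·z in Q is 0. For a symmetric A this equals A[2,3] + A[3,2] = 2·A[2,3].
So A[2,3] = 0/2 = 0.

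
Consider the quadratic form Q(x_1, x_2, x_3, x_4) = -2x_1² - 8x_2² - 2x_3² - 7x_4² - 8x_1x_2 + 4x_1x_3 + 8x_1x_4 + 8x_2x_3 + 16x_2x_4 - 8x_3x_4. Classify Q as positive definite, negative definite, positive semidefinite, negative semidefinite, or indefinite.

Write A = [[-2, -4, 2, 4], [-4, -8, 4, 8], [2, 4, -2, -4], [4, 8, -4, -7]].
Symmetric row and column elimination reduces A to a congruent diagonal form with pivots -2, 0, 0, 1.
So there are 1 positive, 1 negative, 2 zero pivots.
Hence Q is indefinite.

indefinite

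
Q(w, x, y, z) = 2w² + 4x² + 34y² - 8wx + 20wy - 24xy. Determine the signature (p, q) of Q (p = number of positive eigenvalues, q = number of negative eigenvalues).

The symmetric matrix is A = [[2, -4, 10, 0], [-4, 4, -12, 0], [10, -12, 34, 0], [0, 0, 0, 0]].
Row-reducing A symmetrically gives the diagonal entries 2, -4, 0, 0.
Counting signs: 1 positive, 1 negative, 2 zero.

(1, 1)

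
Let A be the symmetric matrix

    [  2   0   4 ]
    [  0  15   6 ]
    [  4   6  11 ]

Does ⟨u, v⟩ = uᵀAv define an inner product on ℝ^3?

yes

Congruent diagonalization of A (simultaneous row and column reduction) yields pivots 2, 15, 3/5.
Counting signs: 3 positive.
Hence Q is positive definite.
⟨·,·⟩ is an inner product exactly when A is positive definite.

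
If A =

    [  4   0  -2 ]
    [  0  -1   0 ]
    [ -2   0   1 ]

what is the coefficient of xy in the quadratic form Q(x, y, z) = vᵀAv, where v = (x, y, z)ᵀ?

The coefficient of xy is A[1,2] + A[2,1] = 2·0 = 0.

0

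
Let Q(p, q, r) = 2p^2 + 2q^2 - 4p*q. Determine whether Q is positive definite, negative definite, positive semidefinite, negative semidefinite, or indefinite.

Write A = [[2, -2, 0], [-2, 2, 0], [0, 0, 0]].
Symmetric row and column elimination reduces A to a congruent diagonal form with pivots 2, 0, 0.
Counting signs: 1 positive, 2 zero.
Hence Q is positive semidefinite.

positive semidefinite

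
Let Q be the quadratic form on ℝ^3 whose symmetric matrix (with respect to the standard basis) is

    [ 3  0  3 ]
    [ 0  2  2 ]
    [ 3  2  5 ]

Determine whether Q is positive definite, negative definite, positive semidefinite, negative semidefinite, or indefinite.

Symmetric row and column elimination reduces A to a congruent diagonal form with pivots 3, 2, 0.
Counting signs: 2 positive, 1 zero.
Hence Q is positive semidefinite.

positive semidefinite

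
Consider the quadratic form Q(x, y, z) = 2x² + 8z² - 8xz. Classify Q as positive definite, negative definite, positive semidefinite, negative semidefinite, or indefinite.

positive semidefinite

The symmetric matrix is A = [[2, 0, -4], [0, 0, 0], [-4, 0, 8]].
Row-reducing A symmetrically gives the diagonal entries 2, 0, 0.
That gives 1 positive, 2 zero pivots.
Hence Q is positive semidefinite.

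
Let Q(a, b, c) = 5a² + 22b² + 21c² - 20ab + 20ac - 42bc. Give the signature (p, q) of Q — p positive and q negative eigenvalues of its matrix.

(3, 0)

The associated matrix is A = [[5, -10, 10], [-10, 22, -21], [10, -21, 21]].
Symmetric row and column elimination reduces A to a congruent diagonal form with pivots 5, 2, 1/2.
That gives 3 positive pivots.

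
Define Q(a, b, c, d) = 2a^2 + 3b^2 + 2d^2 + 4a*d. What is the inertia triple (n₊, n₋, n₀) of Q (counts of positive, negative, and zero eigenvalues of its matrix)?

The symmetric matrix is A = [[2, 0, 0, 2], [0, 3, 0, 0], [0, 0, 0, 0], [2, 0, 0, 2]].
Symmetric row and column elimination reduces A to a congruent diagonal form with pivots 2, 3, 0, 0.
That gives 2 positive, 2 zero pivots.

(2, 0, 2)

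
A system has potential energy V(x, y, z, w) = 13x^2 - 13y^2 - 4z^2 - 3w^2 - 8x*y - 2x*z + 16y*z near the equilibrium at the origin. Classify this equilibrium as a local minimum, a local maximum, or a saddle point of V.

The Hessian at the origin is H = [[26, -8, -2, 0], [-8, -26, 16, 0], [-2, 16, -8, 0], [0, 0, 0, -6]].
Row-reducing H symmetrically gives the diagonal entries 26, -370/13, 6/37, -6.
So there are 2 positive, 2 negative pivots.
H is indefinite, so the origin is a saddle point.

saddle point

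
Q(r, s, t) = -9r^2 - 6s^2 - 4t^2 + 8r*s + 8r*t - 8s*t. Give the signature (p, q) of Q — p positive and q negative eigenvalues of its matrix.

Write A = [[-9, 4, 4], [4, -6, -4], [4, -4, -4]].
Row-reducing A symmetrically gives the diagonal entries -9, -38/9, -20/19.
That gives 3 negative pivots.

(0, 3)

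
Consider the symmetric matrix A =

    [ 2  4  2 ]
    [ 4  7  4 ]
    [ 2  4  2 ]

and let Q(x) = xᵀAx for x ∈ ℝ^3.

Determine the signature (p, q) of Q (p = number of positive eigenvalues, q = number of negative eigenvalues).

(1, 1)

Symmetric row and column elimination reduces A to a congruent diagonal form with pivots 2, -1, 0.
So there are 1 positive, 1 negative, 1 zero pivots.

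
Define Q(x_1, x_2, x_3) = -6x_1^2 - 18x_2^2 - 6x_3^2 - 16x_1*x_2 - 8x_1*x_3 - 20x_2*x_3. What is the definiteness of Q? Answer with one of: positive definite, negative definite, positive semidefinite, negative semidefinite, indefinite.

Write A = [[-6, -8, -4], [-8, -18, -10], [-4, -10, -6]].
Congruent diagonalization of A (simultaneous row and column reduction) yields pivots -6, -22/3, -4/11.
That gives 3 negative pivots.
Hence Q is negative definite.

negative definite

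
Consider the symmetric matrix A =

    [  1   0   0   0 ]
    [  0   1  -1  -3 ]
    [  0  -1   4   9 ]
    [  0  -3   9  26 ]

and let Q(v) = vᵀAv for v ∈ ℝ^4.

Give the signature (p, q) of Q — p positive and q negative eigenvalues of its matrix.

Symmetric row and column elimination reduces A to a congruent diagonal form with pivots 1, 1, 3, 5.
Counting signs: 4 positive.

(4, 0)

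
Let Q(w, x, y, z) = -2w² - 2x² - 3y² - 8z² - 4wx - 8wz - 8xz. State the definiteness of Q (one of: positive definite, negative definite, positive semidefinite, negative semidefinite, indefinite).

The associated matrix is A = [[-2, -2, 0, -4], [-2, -2, 0, -4], [0, 0, -3, 0], [-4, -4, 0, -8]].
Row-reducing A symmetrically gives the diagonal entries -2, 0, -3, 0.
Counting signs: 2 negative, 2 zero.
Hence Q is negative semidefinite.

negative semidefinite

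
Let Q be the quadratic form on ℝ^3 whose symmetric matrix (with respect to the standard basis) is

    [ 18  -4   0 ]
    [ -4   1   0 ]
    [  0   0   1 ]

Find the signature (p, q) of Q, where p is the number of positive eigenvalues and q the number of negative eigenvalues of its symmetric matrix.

Applying the same elementary operations to the rows and columns of A produces a congruent diagonal matrix with entries 18, 1/9, 1.
So there are 3 positive pivots.

(3, 0)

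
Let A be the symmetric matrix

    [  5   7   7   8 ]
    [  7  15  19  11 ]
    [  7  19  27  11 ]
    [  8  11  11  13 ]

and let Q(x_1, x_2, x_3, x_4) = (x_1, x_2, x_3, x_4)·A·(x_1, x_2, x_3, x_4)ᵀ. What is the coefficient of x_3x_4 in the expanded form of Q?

22

The coefficient of x_3x_4 is A[3,4] + A[4,3] = 2·11 = 22.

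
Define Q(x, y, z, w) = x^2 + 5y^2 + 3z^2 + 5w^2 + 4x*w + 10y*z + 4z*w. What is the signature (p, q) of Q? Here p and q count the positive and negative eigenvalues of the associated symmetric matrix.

(3, 1)

The symmetric matrix is A = [[1, 0, 0, 2], [0, 5, 5, 0], [0, 5, 3, 2], [2, 0, 2, 5]].
Congruent diagonalization of A (simultaneous row and column reduction) yields pivots 1, 5, -2, 3.
Counting signs: 3 positive, 1 negative.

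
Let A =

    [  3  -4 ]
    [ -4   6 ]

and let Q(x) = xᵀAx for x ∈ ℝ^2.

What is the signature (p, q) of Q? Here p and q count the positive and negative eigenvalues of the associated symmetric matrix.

(2, 0)

Applying the same elementary operations to the rows and columns of A produces a congruent diagonal matrix with entries 3, 2/3.
That gives 2 positive pivots.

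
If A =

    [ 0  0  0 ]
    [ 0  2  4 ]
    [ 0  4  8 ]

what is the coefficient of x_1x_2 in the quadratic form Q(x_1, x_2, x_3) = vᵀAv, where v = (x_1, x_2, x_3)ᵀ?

The coefficient of x_1x_2 is A[1,2] + A[2,1] = 2·0 = 0.

0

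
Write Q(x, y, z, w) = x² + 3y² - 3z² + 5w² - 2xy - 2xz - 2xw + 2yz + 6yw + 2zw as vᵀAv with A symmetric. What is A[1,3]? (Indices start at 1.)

-1

The coefficient of x·z in Q is -2. For a symmetric A this equals A[1,3] + A[3,1] = 2·A[1,3].
So A[1,3] = -2/2 = -1.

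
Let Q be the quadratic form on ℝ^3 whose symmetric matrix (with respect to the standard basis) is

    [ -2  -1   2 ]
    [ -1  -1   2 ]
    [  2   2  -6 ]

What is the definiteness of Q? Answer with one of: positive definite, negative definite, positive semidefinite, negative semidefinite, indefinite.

negative definite

An LDLᵀ factorisation of A has diagonal entries -2, -1/2, -2.
Counting signs: 3 negative.
Hence Q is negative definite.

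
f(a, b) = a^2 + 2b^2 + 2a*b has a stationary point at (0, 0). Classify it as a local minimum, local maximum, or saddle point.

The Hessian at the origin is H = [[2, 2], [2, 4]].
det H = 2·4 − (2)² = 4 > 0 and H[1,1] = 2 > 0, so H is positive definite.
Therefore the origin is a local minimum.

local minimum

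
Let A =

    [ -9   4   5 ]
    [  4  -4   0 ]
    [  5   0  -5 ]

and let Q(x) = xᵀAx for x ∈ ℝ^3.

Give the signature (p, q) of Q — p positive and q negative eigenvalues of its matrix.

Row-reducing A symmetrically gives the diagonal entries -9, -20/9, 0.
So there are 2 negative, 1 zero pivots.

(0, 2)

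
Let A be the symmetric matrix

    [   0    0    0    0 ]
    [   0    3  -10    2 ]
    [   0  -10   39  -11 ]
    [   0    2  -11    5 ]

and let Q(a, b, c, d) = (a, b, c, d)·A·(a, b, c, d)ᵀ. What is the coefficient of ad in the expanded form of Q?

0

The coefficient of ad is A[1,4] + A[4,1] = 2·0 = 0.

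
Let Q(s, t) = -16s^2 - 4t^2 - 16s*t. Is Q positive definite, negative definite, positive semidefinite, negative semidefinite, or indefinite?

negative semidefinite

The symmetric matrix is A = [[-16, -8], [-8, -4]].
Applying the same elementary operations to the rows and columns of A produces a congruent diagonal matrix with entries -16, 0.
So there are 1 negative, 1 zero pivots.
Hence Q is negative semidefinite.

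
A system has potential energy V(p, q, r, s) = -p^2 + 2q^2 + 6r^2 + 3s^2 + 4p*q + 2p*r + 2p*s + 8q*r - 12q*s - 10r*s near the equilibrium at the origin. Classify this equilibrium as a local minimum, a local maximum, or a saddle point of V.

saddle point

The Hessian at the origin is H = [[-2, 4, 2, 2], [4, 4, 8, -12], [2, 8, 12, -10], [2, -12, -10, 6]].
Applying the same elementary operations to the rows and columns of H produces a congruent diagonal matrix with entries -2, 12, 2, 8/3.
That gives 3 positive, 1 negative pivots.
H is indefinite, so the origin is a saddle point.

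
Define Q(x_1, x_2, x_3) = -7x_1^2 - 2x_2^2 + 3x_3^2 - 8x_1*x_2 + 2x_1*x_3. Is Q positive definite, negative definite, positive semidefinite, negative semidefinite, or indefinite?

indefinite

Write A = [[-7, -4, 1], [-4, -2, 0], [1, 0, 3]].
Congruent diagonalization of A (simultaneous row and column reduction) yields pivots -7, 2/7, 2.
Counting signs: 2 positive, 1 negative.
Hence Q is indefinite.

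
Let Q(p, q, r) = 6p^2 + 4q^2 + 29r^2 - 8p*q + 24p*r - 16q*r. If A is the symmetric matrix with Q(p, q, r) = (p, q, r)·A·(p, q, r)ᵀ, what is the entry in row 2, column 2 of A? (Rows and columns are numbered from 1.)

The coefficient of q^2 in Q is 4, and that is exactly A[2,2].

4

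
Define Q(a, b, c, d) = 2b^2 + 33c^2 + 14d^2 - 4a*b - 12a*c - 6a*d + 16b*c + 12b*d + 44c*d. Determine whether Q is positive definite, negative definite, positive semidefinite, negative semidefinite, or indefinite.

The symmetric matrix is A = [[0, -2, -6, -3], [-2, 2, 8, 6], [-6, 8, 33, 22], [-3, 6, 22, 14]].
A is congruent to a diagonal matrix with 3 positive, 1 negative and 0 zero entries, so Q is indefinite.

indefinite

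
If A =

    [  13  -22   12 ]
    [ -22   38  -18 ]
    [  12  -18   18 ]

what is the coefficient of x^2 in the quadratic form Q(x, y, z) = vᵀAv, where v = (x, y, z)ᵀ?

13

The coefficient of x^2 is the diagonal entry A[1,1] = 13.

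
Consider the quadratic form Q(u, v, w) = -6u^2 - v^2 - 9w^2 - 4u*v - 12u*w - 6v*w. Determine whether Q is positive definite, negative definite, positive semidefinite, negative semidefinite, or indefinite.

negative semidefinite

Write A = [[-6, -2, -6], [-2, -1, -3], [-6, -3, -9]].
Row-reducing A symmetrically gives the diagonal entries -6, -1/3, 0.
So there are 2 negative, 1 zero pivots.
Hence Q is negative semidefinite.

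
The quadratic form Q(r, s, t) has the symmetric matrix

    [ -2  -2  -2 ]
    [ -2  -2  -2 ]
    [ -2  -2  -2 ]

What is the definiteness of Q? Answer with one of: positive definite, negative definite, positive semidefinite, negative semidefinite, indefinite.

Congruent diagonalization of A (simultaneous row and column reduction) yields pivots -2, 0, 0.
So there are 1 negative, 2 zero pivots.
Hence Q is negative semidefinite.

negative semidefinite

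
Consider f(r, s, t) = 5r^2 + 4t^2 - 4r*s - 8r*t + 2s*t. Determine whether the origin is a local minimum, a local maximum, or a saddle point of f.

saddle point

The Hessian at the origin is H = [[10, -4, -8], [-4, 0, 2], [-8, 2, 8]].
An LDLᵀ factorisation of H has diagonal entries 10, -8/5, 5/2.
So there are 2 positive, 1 negative pivots.
H is indefinite, so the origin is a saddle point.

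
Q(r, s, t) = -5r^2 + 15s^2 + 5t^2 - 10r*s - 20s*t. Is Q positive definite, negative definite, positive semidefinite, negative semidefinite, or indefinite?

The symmetric matrix is A = [[-5, -5, 0], [-5, 15, -10], [0, -10, 5]].
Row-reducing A symmetrically gives the diagonal entries -5, 20, 0.
So there are 1 positive, 1 negative, 1 zero pivots.
Hence Q is indefinite.

indefinite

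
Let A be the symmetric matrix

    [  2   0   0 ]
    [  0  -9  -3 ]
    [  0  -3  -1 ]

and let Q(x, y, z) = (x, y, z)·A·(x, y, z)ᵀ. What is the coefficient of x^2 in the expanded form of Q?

2

The coefficient of x^2 is the diagonal entry A[1,1] = 2.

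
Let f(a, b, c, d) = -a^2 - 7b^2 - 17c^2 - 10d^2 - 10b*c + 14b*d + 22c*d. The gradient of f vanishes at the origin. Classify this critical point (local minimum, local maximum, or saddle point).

local maximum

The Hessian at the origin is H = [[-2, 0, 0, 0], [0, -14, -10, 14], [0, -10, -34, 22], [0, 14, 22, -20]].
Applying the same elementary operations to the rows and columns of H produces a congruent diagonal matrix with entries -2, -14, -188/7, -30/47.
So there are 4 negative pivots.
H is negative definite, so the origin is a strict local maximum.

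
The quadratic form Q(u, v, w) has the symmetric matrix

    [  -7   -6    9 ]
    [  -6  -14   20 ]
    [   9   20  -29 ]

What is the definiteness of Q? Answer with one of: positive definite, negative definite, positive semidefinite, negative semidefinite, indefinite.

Congruent diagonalization of A (simultaneous row and column reduction) yields pivots -7, -62/7, -12/31.
So there are 3 negative pivots.
Hence Q is negative definite.

negative definite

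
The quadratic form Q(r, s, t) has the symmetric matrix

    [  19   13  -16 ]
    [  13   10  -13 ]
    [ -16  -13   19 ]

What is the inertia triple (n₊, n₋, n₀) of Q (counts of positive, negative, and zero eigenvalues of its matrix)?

An LDLᵀ factorisation of A has diagonal entries 19, 21/19, 12/7.
Counting signs: 3 positive.

(3, 0, 0)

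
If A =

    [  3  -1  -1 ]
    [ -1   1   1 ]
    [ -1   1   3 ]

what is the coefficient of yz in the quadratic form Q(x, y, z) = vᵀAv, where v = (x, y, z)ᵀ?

The coefficient of yz is A[2,3] + A[3,2] = 2·1 = 2.

2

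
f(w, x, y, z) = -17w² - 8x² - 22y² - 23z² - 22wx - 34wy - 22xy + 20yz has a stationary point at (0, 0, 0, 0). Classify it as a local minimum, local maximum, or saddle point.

local maximum

The Hessian at the origin is H = [[-34, -22, -34, 0], [-22, -16, -22, 0], [-34, -22, -44, 20], [0, 0, 20, -46]].
Symmetric row and column elimination reduces H to a congruent diagonal form with pivots -34, -30/17, -10, -6.
That gives 4 negative pivots.
H is negative definite, so the origin is a strict local maximum.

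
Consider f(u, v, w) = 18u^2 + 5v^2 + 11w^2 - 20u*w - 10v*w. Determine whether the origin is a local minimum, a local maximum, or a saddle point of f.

The Hessian at the origin is H = [[36, 0, -20], [0, 10, -10], [-20, -10, 22]].
Symmetric row and column elimination reduces H to a congruent diagonal form with pivots 36, 10, 8/9.
Counting signs: 3 positive.
H is positive definite, so the origin is a strict local minimum.

local minimum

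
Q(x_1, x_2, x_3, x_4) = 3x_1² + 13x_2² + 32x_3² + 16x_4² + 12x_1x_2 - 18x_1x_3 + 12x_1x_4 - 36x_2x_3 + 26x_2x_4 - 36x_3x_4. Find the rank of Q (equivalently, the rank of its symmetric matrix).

The symmetric matrix is A = [[3, 6, -9, 6], [6, 13, -18, 13], [-9, -18, 32, -18], [6, 13, -18, 16]].
Applying the same elementary operations to the rows and columns of A produces a congruent diagonal matrix with entries 3, 1, 5, 3.
Counting signs: 4 positive.
The rank is the number of nonzero pivots: 4.

4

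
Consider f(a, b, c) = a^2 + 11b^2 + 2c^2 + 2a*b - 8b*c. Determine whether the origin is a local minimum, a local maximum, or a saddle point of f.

The Hessian at the origin is H = [[2, 2, 0], [2, 22, -8], [0, -8, 4]].
An LDLᵀ factorisation of H has diagonal entries 2, 20, 4/5.
That gives 3 positive pivots.
H is positive definite, so the origin is a strict local minimum.

local minimum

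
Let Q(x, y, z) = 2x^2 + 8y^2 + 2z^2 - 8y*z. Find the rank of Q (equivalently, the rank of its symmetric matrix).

Write A = [[2, 0, 0], [0, 8, -4], [0, -4, 2]].
Applying the same elementary operations to the rows and columns of A produces a congruent diagonal matrix with entries 2, 8, 0.
That gives 2 positive, 1 zero pivots.
The rank is the number of nonzero pivots: 2.

2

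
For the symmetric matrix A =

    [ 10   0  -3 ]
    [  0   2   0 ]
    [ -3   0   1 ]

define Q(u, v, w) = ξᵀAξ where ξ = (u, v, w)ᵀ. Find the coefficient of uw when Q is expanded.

-6

The coefficient of uw is A[1,3] + A[3,1] = 2·(-3) = -6.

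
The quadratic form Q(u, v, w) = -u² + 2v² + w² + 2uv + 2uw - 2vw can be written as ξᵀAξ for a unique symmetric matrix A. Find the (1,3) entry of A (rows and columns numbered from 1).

1

The coefficient of u·w in Q is 2. For a symmetric A this equals A[1,3] + A[3,1] = 2·A[1,3].
So A[1,3] = 2/2 = 1.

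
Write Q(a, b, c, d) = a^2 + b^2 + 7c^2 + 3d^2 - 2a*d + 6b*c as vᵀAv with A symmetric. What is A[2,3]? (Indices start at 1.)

The coefficient of b·c in Q is 6. For a symmetric A this equals A[2,3] + A[3,2] = 2·A[2,3].
So A[2,3] = 6/2 = 3.

3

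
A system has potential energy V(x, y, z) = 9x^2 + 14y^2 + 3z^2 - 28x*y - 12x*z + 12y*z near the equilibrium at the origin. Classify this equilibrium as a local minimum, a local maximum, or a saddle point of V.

saddle point

The Hessian at the origin is H = [[18, -28, -12], [-28, 28, 12], [-12, 12, 6]].
An LDLᵀ factorisation of H has diagonal entries 18, -140/9, 6/7.
Counting signs: 2 positive, 1 negative.
H is indefinite, so the origin is a saddle point.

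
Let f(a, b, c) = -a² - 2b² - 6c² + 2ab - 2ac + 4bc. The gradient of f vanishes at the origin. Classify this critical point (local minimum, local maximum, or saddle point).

The Hessian at the origin is H = [[-2, 2, -2], [2, -4, 4], [-2, 4, -12]].
Symmetric row and column elimination reduces H to a congruent diagonal form with pivots -2, -2, -8.
So there are 3 negative pivots.
H is negative definite, so the origin is a strict local maximum.

local maximum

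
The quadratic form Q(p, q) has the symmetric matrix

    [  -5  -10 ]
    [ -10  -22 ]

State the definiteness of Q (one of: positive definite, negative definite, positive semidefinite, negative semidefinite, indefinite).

Applying the same elementary operations to the rows and columns of A produces a congruent diagonal matrix with entries -5, -2.
Counting signs: 2 negative.
Hence Q is negative definite.

negative definite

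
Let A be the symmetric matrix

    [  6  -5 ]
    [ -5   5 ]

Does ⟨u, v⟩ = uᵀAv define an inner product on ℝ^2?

yes

Symmetric row and column elimination reduces A to a congruent diagonal form with pivots 6, 5/6.
Counting signs: 2 positive.
Hence Q is positive definite.
⟨·,·⟩ is an inner product exactly when A is positive definite.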